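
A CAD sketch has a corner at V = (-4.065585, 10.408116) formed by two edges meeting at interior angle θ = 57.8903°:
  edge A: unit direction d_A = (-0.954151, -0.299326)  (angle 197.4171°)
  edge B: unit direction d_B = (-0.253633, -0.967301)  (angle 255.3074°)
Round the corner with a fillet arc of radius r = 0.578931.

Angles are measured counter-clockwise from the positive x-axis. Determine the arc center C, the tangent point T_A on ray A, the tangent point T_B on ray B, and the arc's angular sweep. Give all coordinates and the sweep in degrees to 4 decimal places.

bisector direction at 226.3623° = (-0.690097,-0.723717)
center distance |VC| = r/sin(θ/2) = 0.578931/sin(28.9452°) = 1.196207
C = V + |VC|·bis = (-4.8911,9.5424)
T_A = V + ((C−V)·d_A)·d_A = V + 1.0468·d_A = (-5.0644,10.0948)
T_B = V + ((C−V)·d_B)·d_B = V + 1.0468·d_B = (-4.3311,9.3956)
sweep = 180° − θ = 122.1097°

center=(-4.8911,9.5424) T_A=(-5.0644,10.0948) T_B=(-4.3311,9.3956) sweep=122.1097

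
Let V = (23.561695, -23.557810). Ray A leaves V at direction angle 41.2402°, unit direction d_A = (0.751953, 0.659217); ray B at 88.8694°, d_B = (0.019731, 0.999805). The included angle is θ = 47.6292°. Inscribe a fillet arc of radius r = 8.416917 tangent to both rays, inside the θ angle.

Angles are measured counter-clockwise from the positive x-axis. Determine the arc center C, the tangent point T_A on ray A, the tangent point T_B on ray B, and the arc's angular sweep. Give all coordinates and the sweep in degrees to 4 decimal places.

bisector direction at 65.0548° = (0.421751,0.906712)
center distance |VC| = r/sin(θ/2) = 8.416917/sin(23.8146°) = 20.845385
C = V + |VC|·bis = (32.3533,-4.6571)
T_A = V + ((C−V)·d_A)·d_A = V + 19.0705·d_A = (37.9018,-10.9862)
T_B = V + ((C−V)·d_B)·d_B = V + 19.0705·d_B = (23.9380,-4.4910)
sweep = 180° − θ = 132.3708°

center=(32.3533,-4.6571) T_A=(37.9018,-10.9862) T_B=(23.9380,-4.4910) sweep=132.3708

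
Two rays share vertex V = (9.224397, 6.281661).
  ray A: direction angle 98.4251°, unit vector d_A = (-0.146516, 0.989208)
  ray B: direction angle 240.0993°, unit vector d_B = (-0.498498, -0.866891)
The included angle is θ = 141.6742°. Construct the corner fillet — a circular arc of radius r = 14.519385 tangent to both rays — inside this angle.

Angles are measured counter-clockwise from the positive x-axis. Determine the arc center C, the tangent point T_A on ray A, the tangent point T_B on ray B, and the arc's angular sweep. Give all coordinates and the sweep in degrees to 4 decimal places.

bisector direction at 169.2622° = (-0.982490,0.186315)
center distance |VC| = r/sin(θ/2) = 14.519385/sin(70.8371°) = 15.371112
C = V + |VC|·bis = (-5.8776,9.1455)
T_A = V + ((C−V)·d_A)·d_A = V + 5.0456·d_A = (8.4851,11.2729)
T_B = V + ((C−V)·d_B)·d_B = V + 5.0456·d_B = (6.7092,1.9076)
sweep = 180° − θ = 38.3258°

center=(-5.8776,9.1455) T_A=(8.4851,11.2729) T_B=(6.7092,1.9076) sweep=38.3258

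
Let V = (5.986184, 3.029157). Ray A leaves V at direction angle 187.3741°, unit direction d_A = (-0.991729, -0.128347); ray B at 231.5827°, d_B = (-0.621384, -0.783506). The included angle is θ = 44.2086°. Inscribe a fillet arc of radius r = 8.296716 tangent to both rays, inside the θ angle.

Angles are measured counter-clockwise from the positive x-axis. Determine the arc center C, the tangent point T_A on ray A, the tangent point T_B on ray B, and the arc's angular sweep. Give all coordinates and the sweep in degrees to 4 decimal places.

bisector direction at 209.4784° = (-0.870541,-0.492095)
center distance |VC| = r/sin(θ/2) = 8.296716/sin(22.1043°) = 22.048506
C = V + |VC|·bis = (-13.2080,-7.8208)
T_A = V + ((C−V)·d_A)·d_A = V + 20.4279·d_A = (-14.2728,0.4073)
T_B = V + ((C−V)·d_B)·d_B = V + 20.4279·d_B = (-6.7074,-12.9763)
sweep = 180° − θ = 135.7914°

center=(-13.2080,-7.8208) T_A=(-14.2728,0.4073) T_B=(-6.7074,-12.9763) sweep=135.7914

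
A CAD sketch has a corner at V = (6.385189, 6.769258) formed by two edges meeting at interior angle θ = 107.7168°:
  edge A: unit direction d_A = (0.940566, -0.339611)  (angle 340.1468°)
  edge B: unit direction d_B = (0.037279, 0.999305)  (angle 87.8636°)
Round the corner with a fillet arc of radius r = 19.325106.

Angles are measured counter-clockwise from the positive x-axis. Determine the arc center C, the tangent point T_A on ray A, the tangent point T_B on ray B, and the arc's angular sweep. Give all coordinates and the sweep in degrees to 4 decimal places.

center=(26.2230,20.1526) T_A=(19.6600,1.9761) T_B=(6.9113,20.8731) sweep=72.2832

bisector direction at 34.0052° = (0.828987,0.559268)
center distance |VC| = r/sin(θ/2) = 19.325106/sin(53.8584°) = 23.930186
C = V + |VC|·bis = (26.2230,20.1526)
T_A = V + ((C−V)·d_A)·d_A = V + 14.1136·d_A = (19.6600,1.9761)
T_B = V + ((C−V)·d_B)·d_B = V + 14.1136·d_B = (6.9113,20.8731)
sweep = 180° − θ = 72.2832°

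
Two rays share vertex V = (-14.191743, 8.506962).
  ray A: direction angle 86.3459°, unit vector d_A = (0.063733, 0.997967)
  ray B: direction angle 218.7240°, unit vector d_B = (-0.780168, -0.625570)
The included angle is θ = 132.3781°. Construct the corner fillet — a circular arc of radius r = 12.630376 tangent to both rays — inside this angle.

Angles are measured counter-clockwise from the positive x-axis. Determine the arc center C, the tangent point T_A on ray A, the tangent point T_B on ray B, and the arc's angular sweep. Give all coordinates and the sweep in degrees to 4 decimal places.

center=(-26.4412,14.8741) T_A=(-13.8365,14.0692) T_B=(-18.5400,5.0203) sweep=47.6219

bisector direction at 152.5350° = (-0.887292,0.461207)
center distance |VC| = r/sin(θ/2) = 12.630376/sin(66.1890°) = 13.805462
C = V + |VC|·bis = (-26.4412,14.8741)
T_A = V + ((C−V)·d_A)·d_A = V + 5.5735·d_A = (-13.8365,14.0692)
T_B = V + ((C−V)·d_B)·d_B = V + 5.5735·d_B = (-18.5400,5.0203)
sweep = 180° − θ = 47.6219°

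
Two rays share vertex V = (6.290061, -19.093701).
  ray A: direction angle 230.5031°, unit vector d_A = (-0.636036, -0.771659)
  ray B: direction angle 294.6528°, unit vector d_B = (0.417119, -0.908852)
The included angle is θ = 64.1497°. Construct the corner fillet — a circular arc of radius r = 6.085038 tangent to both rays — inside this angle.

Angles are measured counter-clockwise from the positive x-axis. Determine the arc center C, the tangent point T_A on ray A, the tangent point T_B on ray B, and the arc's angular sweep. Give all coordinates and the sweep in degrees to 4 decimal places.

bisector direction at 262.5779° = (-0.129177,-0.991622)
center distance |VC| = r/sin(θ/2) = 6.085038/sin(32.0748°) = 11.459006
C = V + |VC|·bis = (4.8098,-30.4567)
T_A = V + ((C−V)·d_A)·d_A = V + 9.7098·d_A = (0.1142,-26.5864)
T_B = V + ((C−V)·d_B)·d_B = V + 9.7098·d_B = (10.3402,-27.9185)
sweep = 180° − θ = 115.8503°

center=(4.8098,-30.4567) T_A=(0.1142,-26.5864) T_B=(10.3402,-27.9185) sweep=115.8503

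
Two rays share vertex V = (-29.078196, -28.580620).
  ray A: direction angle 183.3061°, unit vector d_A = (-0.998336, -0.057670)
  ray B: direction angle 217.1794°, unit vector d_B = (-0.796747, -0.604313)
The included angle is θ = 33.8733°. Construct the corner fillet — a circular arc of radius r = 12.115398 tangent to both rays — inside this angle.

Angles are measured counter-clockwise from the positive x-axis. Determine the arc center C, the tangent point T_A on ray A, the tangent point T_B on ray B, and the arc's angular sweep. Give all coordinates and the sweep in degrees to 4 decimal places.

center=(-68.0982,-42.9703) T_A=(-68.7969,-30.8750) T_B=(-60.7768,-52.6232) sweep=146.1267

bisector direction at 200.2428° = (-0.938235,-0.345998)
center distance |VC| = r/sin(θ/2) = 12.115398/sin(16.9367°) = 41.588770
C = V + |VC|·bis = (-68.0982,-42.9703)
T_A = V + ((C−V)·d_A)·d_A = V + 39.7850·d_A = (-68.7969,-30.8750)
T_B = V + ((C−V)·d_B)·d_B = V + 39.7850·d_B = (-60.7768,-52.6232)
sweep = 180° − θ = 146.1267°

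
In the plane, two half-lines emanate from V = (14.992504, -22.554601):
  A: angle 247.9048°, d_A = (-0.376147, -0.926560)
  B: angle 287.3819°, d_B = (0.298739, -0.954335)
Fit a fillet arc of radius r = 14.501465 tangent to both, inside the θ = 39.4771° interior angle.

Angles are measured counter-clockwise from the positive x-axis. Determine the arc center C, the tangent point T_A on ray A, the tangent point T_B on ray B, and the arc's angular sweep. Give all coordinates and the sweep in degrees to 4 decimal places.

center=(13.2269,-65.4565) T_A=(-0.2096,-60.0018) T_B=(27.0661,-61.1243) sweep=140.5229

bisector direction at 267.6433° = (-0.041120,-0.999154)
center distance |VC| = r/sin(θ/2) = 14.501465/sin(19.7386°) = 42.938217
C = V + |VC|·bis = (13.2269,-65.4565)
T_A = V + ((C−V)·d_A)·d_A = V + 40.4153·d_A = (-0.2096,-60.0018)
T_B = V + ((C−V)·d_B)·d_B = V + 40.4153·d_B = (27.0661,-61.1243)
sweep = 180° − θ = 140.5229°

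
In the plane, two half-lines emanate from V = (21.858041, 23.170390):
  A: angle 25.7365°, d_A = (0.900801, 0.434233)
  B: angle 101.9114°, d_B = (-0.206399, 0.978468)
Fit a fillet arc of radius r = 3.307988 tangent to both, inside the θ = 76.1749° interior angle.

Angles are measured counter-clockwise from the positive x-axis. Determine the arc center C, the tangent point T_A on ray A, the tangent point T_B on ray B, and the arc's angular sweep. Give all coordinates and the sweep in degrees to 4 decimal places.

bisector direction at 63.8239° = (0.441131,0.897443)
center distance |VC| = r/sin(θ/2) = 3.307988/sin(38.0874°) = 5.362593
C = V + |VC|·bis = (24.2236,27.9830)
T_A = V + ((C−V)·d_A)·d_A = V + 4.2207·d_A = (25.6601,25.0032)
T_B = V + ((C−V)·d_B)·d_B = V + 4.2207·d_B = (20.9869,27.3002)
sweep = 180° − θ = 103.8251°

center=(24.2236,27.9830) T_A=(25.6601,25.0032) T_B=(20.9869,27.3002) sweep=103.8251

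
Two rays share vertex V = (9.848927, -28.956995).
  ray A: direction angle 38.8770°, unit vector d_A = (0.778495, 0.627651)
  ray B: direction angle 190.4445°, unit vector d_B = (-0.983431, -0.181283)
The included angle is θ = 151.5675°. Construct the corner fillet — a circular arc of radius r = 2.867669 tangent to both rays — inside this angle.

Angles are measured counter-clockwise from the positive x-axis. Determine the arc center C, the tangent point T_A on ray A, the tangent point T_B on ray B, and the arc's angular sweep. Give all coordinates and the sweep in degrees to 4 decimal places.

bisector direction at 114.6608° = (-0.417245,0.908794)
center distance |VC| = r/sin(θ/2) = 2.867669/sin(75.7837°) = 2.958264
C = V + |VC|·bis = (8.6146,-26.2685)
T_A = V + ((C−V)·d_A)·d_A = V + 0.7265·d_A = (10.4145,-28.5010)
T_B = V + ((C−V)·d_B)·d_B = V + 0.7265·d_B = (9.1345,-29.0887)
sweep = 180° − θ = 28.4325°

center=(8.6146,-26.2685) T_A=(10.4145,-28.5010) T_B=(9.1345,-29.0887) sweep=28.4325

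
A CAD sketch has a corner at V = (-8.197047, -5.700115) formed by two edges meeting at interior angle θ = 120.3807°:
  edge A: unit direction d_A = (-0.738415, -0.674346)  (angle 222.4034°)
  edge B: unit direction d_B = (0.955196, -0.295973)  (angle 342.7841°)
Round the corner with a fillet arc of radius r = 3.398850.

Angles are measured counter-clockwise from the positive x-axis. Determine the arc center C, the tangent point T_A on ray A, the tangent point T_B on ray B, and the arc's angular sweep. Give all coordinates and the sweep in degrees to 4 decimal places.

center=(-7.3430,-9.5230) T_A=(-9.6350,-7.0133) T_B=(-6.3370,-6.2765) sweep=59.6193

bisector direction at 282.5938° = (0.218037,-0.975941)
center distance |VC| = r/sin(θ/2) = 3.398850/sin(60.1904°) = 3.917162
C = V + |VC|·bis = (-7.3430,-9.5230)
T_A = V + ((C−V)·d_A)·d_A = V + 1.9473·d_A = (-9.6350,-7.0133)
T_B = V + ((C−V)·d_B)·d_B = V + 1.9473·d_B = (-6.3370,-6.2765)
sweep = 180° − θ = 59.6193°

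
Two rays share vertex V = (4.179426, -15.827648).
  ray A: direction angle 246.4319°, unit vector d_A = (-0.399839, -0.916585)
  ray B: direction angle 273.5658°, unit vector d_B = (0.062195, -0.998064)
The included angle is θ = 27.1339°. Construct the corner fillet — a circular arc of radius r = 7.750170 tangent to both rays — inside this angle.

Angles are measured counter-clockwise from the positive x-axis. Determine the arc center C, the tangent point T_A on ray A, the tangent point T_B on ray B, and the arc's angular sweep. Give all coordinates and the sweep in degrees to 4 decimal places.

bisector direction at 259.9989° = (-0.173668,-0.984804)
center distance |VC| = r/sin(θ/2) = 7.750170/sin(13.5670°) = 33.038295
C = V + |VC|·bis = (-1.5583,-48.3639)
T_A = V + ((C−V)·d_A)·d_A = V + 32.1164·d_A = (-8.6620,-45.2651)
T_B = V + ((C−V)·d_B)·d_B = V + 32.1164·d_B = (6.1769,-47.8819)
sweep = 180° − θ = 152.8661°

center=(-1.5583,-48.3639) T_A=(-8.6620,-45.2651) T_B=(6.1769,-47.8819) sweep=152.8661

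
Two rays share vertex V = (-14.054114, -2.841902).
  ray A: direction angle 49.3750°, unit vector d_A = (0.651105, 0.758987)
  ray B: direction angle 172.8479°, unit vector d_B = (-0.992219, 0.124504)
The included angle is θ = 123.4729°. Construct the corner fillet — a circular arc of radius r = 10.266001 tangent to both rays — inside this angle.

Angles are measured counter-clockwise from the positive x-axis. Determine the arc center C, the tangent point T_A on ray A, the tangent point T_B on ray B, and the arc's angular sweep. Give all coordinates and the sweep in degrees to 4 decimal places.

bisector direction at 111.1114° = (-0.360183,0.932882)
center distance |VC| = r/sin(θ/2) = 10.266001/sin(61.7364°) = 11.655595
C = V + |VC|·bis = (-18.2523,8.0314)
T_A = V + ((C−V)·d_A)·d_A = V + 5.5193·d_A = (-10.4605,1.3471)
T_B = V + ((C−V)·d_B)·d_B = V + 5.5193·d_B = (-19.5304,-2.1547)
sweep = 180° − θ = 56.5271°

center=(-18.2523,8.0314) T_A=(-10.4605,1.3471) T_B=(-19.5304,-2.1547) sweep=56.5271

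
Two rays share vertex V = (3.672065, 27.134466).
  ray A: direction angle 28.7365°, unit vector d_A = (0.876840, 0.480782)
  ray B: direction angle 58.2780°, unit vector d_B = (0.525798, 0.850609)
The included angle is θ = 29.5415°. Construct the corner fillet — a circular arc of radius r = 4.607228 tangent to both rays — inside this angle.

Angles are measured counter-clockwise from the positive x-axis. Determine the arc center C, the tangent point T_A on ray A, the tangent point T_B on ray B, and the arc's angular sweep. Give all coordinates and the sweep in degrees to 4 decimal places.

bisector direction at 43.5072° = (0.725287,0.688446)
center distance |VC| = r/sin(θ/2) = 4.607228/sin(14.7707°) = 18.070952
C = V + |VC|·bis = (16.7787,39.5753)
T_A = V + ((C−V)·d_A)·d_A = V + 17.4738·d_A = (18.9938,35.5355)
T_B = V + ((C−V)·d_B)·d_B = V + 17.4738·d_B = (12.8597,41.9978)
sweep = 180° − θ = 150.4585°

center=(16.7787,39.5753) T_A=(18.9938,35.5355) T_B=(12.8597,41.9978) sweep=150.4585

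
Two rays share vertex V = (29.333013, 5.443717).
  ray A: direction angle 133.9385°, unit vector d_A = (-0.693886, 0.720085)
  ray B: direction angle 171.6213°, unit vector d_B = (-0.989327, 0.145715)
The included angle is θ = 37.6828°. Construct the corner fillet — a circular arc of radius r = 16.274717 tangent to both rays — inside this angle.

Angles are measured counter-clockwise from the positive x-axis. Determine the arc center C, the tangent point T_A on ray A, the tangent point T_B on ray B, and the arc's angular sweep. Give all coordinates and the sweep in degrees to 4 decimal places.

center=(-15.4801,28.4944) T_A=(-3.7610,39.7872) T_B=(-17.8516,12.3934) sweep=142.3172

bisector direction at 152.7799° = (-0.889256,0.457410)
center distance |VC| = r/sin(θ/2) = 16.274717/sin(18.8414°) = 50.393980
C = V + |VC|·bis = (-15.4801,28.4944)
T_A = V + ((C−V)·d_A)·d_A = V + 47.6937·d_A = (-3.7610,39.7872)
T_B = V + ((C−V)·d_B)·d_B = V + 47.6937·d_B = (-17.8516,12.3934)
sweep = 180° − θ = 142.3172°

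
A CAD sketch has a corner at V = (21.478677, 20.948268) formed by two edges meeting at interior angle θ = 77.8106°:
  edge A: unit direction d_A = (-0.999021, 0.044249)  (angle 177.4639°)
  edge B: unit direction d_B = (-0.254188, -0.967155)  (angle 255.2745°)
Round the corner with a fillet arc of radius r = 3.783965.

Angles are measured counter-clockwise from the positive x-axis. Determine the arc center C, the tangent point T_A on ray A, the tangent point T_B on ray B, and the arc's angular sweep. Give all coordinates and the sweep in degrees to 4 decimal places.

center=(16.6272,17.3755) T_A=(16.7946,21.1557) T_B=(20.2869,16.4136) sweep=102.1894

bisector direction at 216.3692° = (-0.805213,-0.592986)
center distance |VC| = r/sin(θ/2) = 3.783965/sin(38.9053°) = 6.025086
C = V + |VC|·bis = (16.6272,17.3755)
T_A = V + ((C−V)·d_A)·d_A = V + 4.6886·d_A = (16.7946,21.1557)
T_B = V + ((C−V)·d_B)·d_B = V + 4.6886·d_B = (20.2869,16.4136)
sweep = 180° − θ = 102.1894°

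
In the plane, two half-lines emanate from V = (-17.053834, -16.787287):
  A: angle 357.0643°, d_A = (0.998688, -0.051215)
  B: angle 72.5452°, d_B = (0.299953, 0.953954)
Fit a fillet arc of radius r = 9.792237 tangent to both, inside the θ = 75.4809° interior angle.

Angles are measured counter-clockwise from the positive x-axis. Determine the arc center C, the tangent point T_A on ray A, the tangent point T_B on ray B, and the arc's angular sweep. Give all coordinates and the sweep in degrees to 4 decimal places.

center=(-3.9177,-7.6558) T_A=(-4.4192,-17.4352) T_B=(-13.2591,-4.7186) sweep=104.5191

bisector direction at 34.8048° = (0.821102,0.570782)
center distance |VC| = r/sin(θ/2) = 9.792237/sin(37.7405°) = 15.998153
C = V + |VC|·bis = (-3.9177,-7.6558)
T_A = V + ((C−V)·d_A)·d_A = V + 12.6512·d_A = (-4.4192,-17.4352)
T_B = V + ((C−V)·d_B)·d_B = V + 12.6512·d_B = (-13.2591,-4.7186)
sweep = 180° − θ = 104.5191°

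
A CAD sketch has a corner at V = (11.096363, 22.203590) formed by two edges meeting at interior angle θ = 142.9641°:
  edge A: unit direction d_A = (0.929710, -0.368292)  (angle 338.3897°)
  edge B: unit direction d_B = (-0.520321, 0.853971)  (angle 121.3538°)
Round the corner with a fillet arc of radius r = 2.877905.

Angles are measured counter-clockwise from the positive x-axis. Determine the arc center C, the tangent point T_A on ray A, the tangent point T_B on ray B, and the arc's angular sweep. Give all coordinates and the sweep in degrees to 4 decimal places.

bisector direction at 49.8718° = (0.644501,0.764604)
center distance |VC| = r/sin(θ/2) = 2.877905/sin(71.4821°) = 3.035047
C = V + |VC|·bis = (13.0525,24.5242)
T_A = V + ((C−V)·d_A)·d_A = V + 0.9639·d_A = (11.9925,21.8486)
T_B = V + ((C−V)·d_B)·d_B = V + 0.9639·d_B = (10.5948,23.0268)
sweep = 180° − θ = 37.0359°

center=(13.0525,24.5242) T_A=(11.9925,21.8486) T_B=(10.5948,23.0268) sweep=37.0359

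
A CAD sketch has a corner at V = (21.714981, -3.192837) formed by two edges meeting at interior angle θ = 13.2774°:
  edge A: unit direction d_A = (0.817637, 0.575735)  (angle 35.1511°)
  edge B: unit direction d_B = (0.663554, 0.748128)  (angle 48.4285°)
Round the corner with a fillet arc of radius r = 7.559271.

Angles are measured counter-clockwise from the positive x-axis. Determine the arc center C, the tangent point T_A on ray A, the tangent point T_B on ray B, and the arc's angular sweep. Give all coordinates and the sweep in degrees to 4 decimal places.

bisector direction at 41.7898° = (0.745595,0.666400)
center distance |VC| = r/sin(θ/2) = 7.559271/sin(6.6387°) = 65.387041
C = V + |VC|·bis = (70.4672,40.3811)
T_A = V + ((C−V)·d_A)·d_A = V + 64.9486·d_A = (74.8193,34.2003)
T_B = V + ((C−V)·d_B)·d_B = V + 64.9486·d_B = (64.8119,45.3971)
sweep = 180° − θ = 166.7226°

center=(70.4672,40.3811) T_A=(74.8193,34.2003) T_B=(64.8119,45.3971) sweep=166.7226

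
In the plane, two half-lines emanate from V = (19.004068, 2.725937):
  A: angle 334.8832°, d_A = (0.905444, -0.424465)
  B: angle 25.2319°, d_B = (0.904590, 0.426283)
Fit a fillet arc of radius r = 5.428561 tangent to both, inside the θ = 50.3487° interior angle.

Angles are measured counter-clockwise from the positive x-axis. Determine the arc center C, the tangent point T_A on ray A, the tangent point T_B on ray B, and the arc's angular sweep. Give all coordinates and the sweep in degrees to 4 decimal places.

bisector direction at 0.0576° = (0.999999,0.001004)
center distance |VC| = r/sin(θ/2) = 5.428561/sin(25.1744°) = 12.761849
C = V + |VC|·bis = (31.7659,2.7388)
T_A = V + ((C−V)·d_A)·d_A = V + 11.5497·d_A = (29.4617,-2.1765)
T_B = V + ((C−V)·d_B)·d_B = V + 11.5497·d_B = (29.4518,7.6494)
sweep = 180° − θ = 129.6513°

center=(31.7659,2.7388) T_A=(29.4617,-2.1765) T_B=(29.4518,7.6494) sweep=129.6513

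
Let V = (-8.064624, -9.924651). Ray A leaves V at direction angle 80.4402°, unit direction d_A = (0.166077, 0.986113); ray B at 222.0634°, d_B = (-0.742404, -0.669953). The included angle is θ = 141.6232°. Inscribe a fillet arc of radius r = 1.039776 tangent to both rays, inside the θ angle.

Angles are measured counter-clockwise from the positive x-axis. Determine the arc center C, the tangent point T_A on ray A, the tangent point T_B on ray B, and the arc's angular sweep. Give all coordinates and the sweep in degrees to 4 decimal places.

center=(-9.0299,-9.3951) T_A=(-8.0045,-9.5678) T_B=(-8.3333,-10.1671) sweep=38.3768

bisector direction at 151.2518° = (-0.876742,0.480961)
center distance |VC| = r/sin(θ/2) = 1.039776/sin(70.8116°) = 1.100941
C = V + |VC|·bis = (-9.0299,-9.3951)
T_A = V + ((C−V)·d_A)·d_A = V + 0.3619·d_A = (-8.0045,-9.5678)
T_B = V + ((C−V)·d_B)·d_B = V + 0.3619·d_B = (-8.3333,-10.1671)
sweep = 180° − θ = 38.3768°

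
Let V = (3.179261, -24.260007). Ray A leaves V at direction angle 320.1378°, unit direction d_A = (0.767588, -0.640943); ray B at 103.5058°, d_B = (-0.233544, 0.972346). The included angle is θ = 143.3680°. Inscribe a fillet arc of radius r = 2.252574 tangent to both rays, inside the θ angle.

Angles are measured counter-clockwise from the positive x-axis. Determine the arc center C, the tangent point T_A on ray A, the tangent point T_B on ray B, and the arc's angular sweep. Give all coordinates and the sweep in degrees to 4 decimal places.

bisector direction at 31.8218° = (0.849692,0.527279)
center distance |VC| = r/sin(θ/2) = 2.252574/sin(71.6840°) = 2.372785
C = V + |VC|·bis = (5.1954,-23.0089)
T_A = V + ((C−V)·d_A)·d_A = V + 0.7457·d_A = (3.7516,-24.7379)
T_B = V + ((C−V)·d_B)·d_B = V + 0.7457·d_B = (3.0051,-23.5350)
sweep = 180° − θ = 36.6320°

center=(5.1954,-23.0089) T_A=(3.7516,-24.7379) T_B=(3.0051,-23.5350) sweep=36.6320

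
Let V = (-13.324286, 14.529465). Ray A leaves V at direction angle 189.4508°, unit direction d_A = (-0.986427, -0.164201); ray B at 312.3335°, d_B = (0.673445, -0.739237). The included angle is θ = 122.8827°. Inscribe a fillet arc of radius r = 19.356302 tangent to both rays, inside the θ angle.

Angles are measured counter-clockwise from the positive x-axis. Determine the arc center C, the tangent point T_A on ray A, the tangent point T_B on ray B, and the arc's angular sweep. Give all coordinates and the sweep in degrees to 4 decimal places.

bisector direction at 250.8921° = (-0.327347,-0.944904)
center distance |VC| = r/sin(θ/2) = 19.356302/sin(61.4413°) = 22.037664
C = V + |VC|·bis = (-20.5383,-6.2940)
T_A = V + ((C−V)·d_A)·d_A = V + 10.5353·d_A = (-23.7166,12.7996)
T_B = V + ((C−V)·d_B)·d_B = V + 10.5353·d_B = (-6.2294,6.7414)
sweep = 180° − θ = 57.1173°

center=(-20.5383,-6.2940) T_A=(-23.7166,12.7996) T_B=(-6.2294,6.7414) sweep=57.1173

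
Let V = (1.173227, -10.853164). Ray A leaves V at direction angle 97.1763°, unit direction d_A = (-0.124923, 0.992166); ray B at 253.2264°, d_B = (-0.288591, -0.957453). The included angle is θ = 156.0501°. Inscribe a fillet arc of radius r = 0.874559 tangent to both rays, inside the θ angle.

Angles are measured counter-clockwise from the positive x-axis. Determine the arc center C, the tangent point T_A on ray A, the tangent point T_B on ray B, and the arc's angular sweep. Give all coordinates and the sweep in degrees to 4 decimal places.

center=(0.2823,-10.7784) T_A=(1.1501,-10.6691) T_B=(1.1197,-11.0308) sweep=23.9499

bisector direction at 175.2013° = (-0.996495,0.083654)
center distance |VC| = r/sin(θ/2) = 0.874559/sin(78.0250°) = 0.894014
C = V + |VC|·bis = (0.2823,-10.7784)
T_A = V + ((C−V)·d_A)·d_A = V + 0.1855·d_A = (1.1501,-10.6691)
T_B = V + ((C−V)·d_B)·d_B = V + 0.1855·d_B = (1.1197,-11.0308)
sweep = 180° − θ = 23.9499°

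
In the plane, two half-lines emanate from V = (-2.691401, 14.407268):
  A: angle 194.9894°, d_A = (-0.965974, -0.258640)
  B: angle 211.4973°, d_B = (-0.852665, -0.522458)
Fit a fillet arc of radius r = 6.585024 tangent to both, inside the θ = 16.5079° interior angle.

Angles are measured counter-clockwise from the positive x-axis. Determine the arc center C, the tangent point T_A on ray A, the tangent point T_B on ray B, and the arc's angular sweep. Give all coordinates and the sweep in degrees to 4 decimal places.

center=(-44.8377,-3.6944) T_A=(-46.5409,2.6665) T_B=(-41.3973,-9.3093) sweep=163.4921

bisector direction at 203.2433° = (-0.918837,-0.394637)
center distance |VC| = r/sin(θ/2) = 6.585024/sin(8.2539°) = 45.869219
C = V + |VC|·bis = (-44.8377,-3.6944)
T_A = V + ((C−V)·d_A)·d_A = V + 45.3941·d_A = (-46.5409,2.6665)
T_B = V + ((C−V)·d_B)·d_B = V + 45.3941·d_B = (-41.3973,-9.3093)
sweep = 180° − θ = 163.4921°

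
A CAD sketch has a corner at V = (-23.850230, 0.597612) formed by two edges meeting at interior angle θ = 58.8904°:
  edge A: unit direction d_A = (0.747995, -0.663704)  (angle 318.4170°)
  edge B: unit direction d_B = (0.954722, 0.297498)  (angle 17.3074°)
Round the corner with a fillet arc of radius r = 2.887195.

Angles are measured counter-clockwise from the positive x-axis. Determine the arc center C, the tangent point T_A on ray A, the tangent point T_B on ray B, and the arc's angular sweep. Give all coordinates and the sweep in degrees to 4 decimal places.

bisector direction at 347.8622° = (0.977645,-0.210264)
center distance |VC| = r/sin(θ/2) = 2.887195/sin(29.4452°) = 5.873166
C = V + |VC|·bis = (-18.1084,-0.6373)
T_A = V + ((C−V)·d_A)·d_A = V + 5.1145·d_A = (-20.0246,-2.7969)
T_B = V + ((C−V)·d_B)·d_B = V + 5.1145·d_B = (-18.9673,2.1192)
sweep = 180° − θ = 121.1096°

center=(-18.1084,-0.6373) T_A=(-20.0246,-2.7969) T_B=(-18.9673,2.1192) sweep=121.1096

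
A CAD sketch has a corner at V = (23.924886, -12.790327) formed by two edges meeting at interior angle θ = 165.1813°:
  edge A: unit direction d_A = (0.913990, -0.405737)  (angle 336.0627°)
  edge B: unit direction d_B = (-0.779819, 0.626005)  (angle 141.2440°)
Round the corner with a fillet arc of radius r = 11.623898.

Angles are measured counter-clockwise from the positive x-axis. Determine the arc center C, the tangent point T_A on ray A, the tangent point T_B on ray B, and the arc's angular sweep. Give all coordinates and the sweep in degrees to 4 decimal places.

center=(30.0227,-2.7795) T_A=(25.3065,-13.4036) T_B=(22.7461,-11.8441) sweep=14.8187

bisector direction at 58.6534° = (0.520215,0.854036)
center distance |VC| = r/sin(θ/2) = 11.623898/sin(82.5906°) = 11.721773
C = V + |VC|·bis = (30.0227,-2.7795)
T_A = V + ((C−V)·d_A)·d_A = V + 1.5116·d_A = (25.3065,-13.4036)
T_B = V + ((C−V)·d_B)·d_B = V + 1.5116·d_B = (22.7461,-11.8441)
sweep = 180° − θ = 14.8187°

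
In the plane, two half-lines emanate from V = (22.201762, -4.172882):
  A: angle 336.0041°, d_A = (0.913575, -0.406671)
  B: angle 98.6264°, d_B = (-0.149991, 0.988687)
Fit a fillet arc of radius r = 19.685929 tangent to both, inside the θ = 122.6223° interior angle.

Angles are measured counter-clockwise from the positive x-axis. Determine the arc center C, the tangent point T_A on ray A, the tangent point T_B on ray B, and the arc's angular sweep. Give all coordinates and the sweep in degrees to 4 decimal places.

center=(40.0492,9.4307) T_A=(32.0435,-8.5539) T_B=(20.5859,6.4780) sweep=57.3777

bisector direction at 37.3152° = (0.795312,0.606200)
center distance |VC| = r/sin(θ/2) = 19.685929/sin(61.3111°) = 22.440766
C = V + |VC|·bis = (40.0492,9.4307)
T_A = V + ((C−V)·d_A)·d_A = V + 10.7728·d_A = (32.0435,-8.5539)
T_B = V + ((C−V)·d_B)·d_B = V + 10.7728·d_B = (20.5859,6.4780)
sweep = 180° − θ = 57.3777°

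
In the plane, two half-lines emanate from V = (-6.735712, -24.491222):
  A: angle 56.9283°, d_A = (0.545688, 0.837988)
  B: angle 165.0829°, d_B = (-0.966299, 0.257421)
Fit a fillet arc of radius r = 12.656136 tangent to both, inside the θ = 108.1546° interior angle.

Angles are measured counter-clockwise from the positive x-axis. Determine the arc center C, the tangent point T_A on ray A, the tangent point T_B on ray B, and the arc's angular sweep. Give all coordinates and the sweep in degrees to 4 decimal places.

bisector direction at 111.0056° = (-0.358459,0.933545)
center distance |VC| = r/sin(θ/2) = 12.656136/sin(54.0773°) = 15.628539
C = V + |VC|·bis = (-12.3379,-9.9013)
T_A = V + ((C−V)·d_A)·d_A = V + 9.1692·d_A = (-1.7322,-16.8076)
T_B = V + ((C−V)·d_B)·d_B = V + 9.1692·d_B = (-15.5959,-22.1309)
sweep = 180° − θ = 71.8454°

center=(-12.3379,-9.9013) T_A=(-1.7322,-16.8076) T_B=(-15.5959,-22.1309) sweep=71.8454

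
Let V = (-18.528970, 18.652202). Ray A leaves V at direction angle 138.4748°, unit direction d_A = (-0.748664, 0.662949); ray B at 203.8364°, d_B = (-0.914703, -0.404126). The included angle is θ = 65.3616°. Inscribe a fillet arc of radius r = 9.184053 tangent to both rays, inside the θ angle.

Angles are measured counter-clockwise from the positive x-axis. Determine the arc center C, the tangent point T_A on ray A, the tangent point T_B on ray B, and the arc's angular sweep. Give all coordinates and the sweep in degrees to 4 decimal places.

center=(-35.3355,21.2673) T_A=(-29.2470,28.1431) T_B=(-31.6240,12.8667) sweep=114.6384

bisector direction at 171.1556° = (-0.988110,0.153752)
center distance |VC| = r/sin(θ/2) = 9.184053/sin(32.6808°) = 17.008819
C = V + |VC|·bis = (-35.3355,21.2673)
T_A = V + ((C−V)·d_A)·d_A = V + 14.3162·d_A = (-29.2470,28.1431)
T_B = V + ((C−V)·d_B)·d_B = V + 14.3162·d_B = (-31.6240,12.8667)
sweep = 180° − θ = 114.6384°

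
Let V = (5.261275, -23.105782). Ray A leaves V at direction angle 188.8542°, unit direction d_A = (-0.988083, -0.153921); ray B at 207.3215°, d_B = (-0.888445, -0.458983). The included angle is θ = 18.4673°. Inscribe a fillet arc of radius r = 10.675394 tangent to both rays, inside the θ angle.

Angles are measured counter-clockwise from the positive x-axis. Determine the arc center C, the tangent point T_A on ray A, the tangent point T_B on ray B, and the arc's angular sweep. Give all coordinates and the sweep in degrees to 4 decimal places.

center=(-57.9805,-43.7615) T_A=(-59.6237,-33.2134) T_B=(-53.0807,-53.2460) sweep=161.5327

bisector direction at 198.0879° = (-0.950582,-0.310475)
center distance |VC| = r/sin(θ/2) = 10.675394/sin(9.2337°) = 66.529562
C = V + |VC|·bis = (-57.9805,-43.7615)
T_A = V + ((C−V)·d_A)·d_A = V + 65.6675·d_A = (-59.6237,-33.2134)
T_B = V + ((C−V)·d_B)·d_B = V + 65.6675·d_B = (-53.0807,-53.2460)
sweep = 180° − θ = 161.5327°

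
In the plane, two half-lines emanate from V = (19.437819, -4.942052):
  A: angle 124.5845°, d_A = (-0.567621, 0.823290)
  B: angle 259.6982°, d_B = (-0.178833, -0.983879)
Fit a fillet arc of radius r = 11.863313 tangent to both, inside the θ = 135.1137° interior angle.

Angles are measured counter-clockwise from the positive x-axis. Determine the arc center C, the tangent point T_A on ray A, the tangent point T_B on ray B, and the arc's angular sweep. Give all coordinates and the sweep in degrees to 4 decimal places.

bisector direction at 192.1413° = (-0.977632,-0.210324)
center distance |VC| = r/sin(θ/2) = 11.863313/sin(67.5568°) = 12.835489
C = V + |VC|·bis = (6.8894,-7.6417)
T_A = V + ((C−V)·d_A)·d_A = V + 4.9002·d_A = (16.6564,-0.9078)
T_B = V + ((C−V)·d_B)·d_B = V + 4.9002·d_B = (18.5615,-9.7632)
sweep = 180° − θ = 44.8863°

center=(6.8894,-7.6417) T_A=(16.6564,-0.9078) T_B=(18.5615,-9.7632) sweep=44.8863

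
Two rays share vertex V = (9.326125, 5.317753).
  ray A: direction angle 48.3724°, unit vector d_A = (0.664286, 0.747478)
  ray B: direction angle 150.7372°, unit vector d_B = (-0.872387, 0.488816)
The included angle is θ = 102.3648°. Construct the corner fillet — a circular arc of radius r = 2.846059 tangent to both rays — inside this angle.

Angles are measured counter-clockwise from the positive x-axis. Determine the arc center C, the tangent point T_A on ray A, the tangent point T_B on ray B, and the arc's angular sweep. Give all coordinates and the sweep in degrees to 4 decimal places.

center=(8.7198,8.9199) T_A=(10.8472,7.0293) T_B=(7.3286,6.4370) sweep=77.6352

bisector direction at 99.5548° = (-0.165991,0.986127)
center distance |VC| = r/sin(θ/2) = 2.846059/sin(51.1824°) = 3.652796
C = V + |VC|·bis = (8.7198,8.9199)
T_A = V + ((C−V)·d_A)·d_A = V + 2.2897·d_A = (10.8472,7.0293)
T_B = V + ((C−V)·d_B)·d_B = V + 2.2897·d_B = (7.3286,6.4370)
sweep = 180° − θ = 77.6352°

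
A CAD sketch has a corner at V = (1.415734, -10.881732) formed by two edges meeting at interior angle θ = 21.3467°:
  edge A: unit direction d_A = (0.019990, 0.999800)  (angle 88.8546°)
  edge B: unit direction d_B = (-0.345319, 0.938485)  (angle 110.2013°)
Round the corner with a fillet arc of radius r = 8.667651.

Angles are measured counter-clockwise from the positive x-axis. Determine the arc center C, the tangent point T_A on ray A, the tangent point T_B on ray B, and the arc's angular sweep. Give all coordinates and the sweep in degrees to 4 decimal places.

bisector direction at 99.5280° = (-0.165529,0.986205)
center distance |VC| = r/sin(θ/2) = 8.667651/sin(10.6733°) = 46.799157
C = V + |VC|·bis = (-6.3309,35.2718)
T_A = V + ((C−V)·d_A)·d_A = V + 45.9895·d_A = (2.3350,35.0986)
T_B = V + ((C−V)·d_B)·d_B = V + 45.9895·d_B = (-14.4653,32.2787)
sweep = 180° − θ = 158.6533°

center=(-6.3309,35.2718) T_A=(2.3350,35.0986) T_B=(-14.4653,32.2787) sweep=158.6533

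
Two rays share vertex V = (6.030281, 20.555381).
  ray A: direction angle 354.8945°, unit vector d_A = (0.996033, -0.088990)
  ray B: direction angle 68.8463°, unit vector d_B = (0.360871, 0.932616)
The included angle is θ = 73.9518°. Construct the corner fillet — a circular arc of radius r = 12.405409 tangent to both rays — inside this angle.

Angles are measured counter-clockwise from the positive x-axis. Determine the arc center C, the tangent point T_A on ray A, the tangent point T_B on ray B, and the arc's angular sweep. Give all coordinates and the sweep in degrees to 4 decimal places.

center=(23.5458,31.4453) T_A=(22.4419,19.0891) T_B=(11.9763,35.9220) sweep=106.0482

bisector direction at 31.8704° = (0.849245,0.528000)
center distance |VC| = r/sin(θ/2) = 12.405409/sin(36.9759°) = 20.624840
C = V + |VC|·bis = (23.5458,31.4453)
T_A = V + ((C−V)·d_A)·d_A = V + 16.4769·d_A = (22.4419,19.0891)
T_B = V + ((C−V)·d_B)·d_B = V + 16.4769·d_B = (11.9763,35.9220)
sweep = 180° − θ = 106.0482°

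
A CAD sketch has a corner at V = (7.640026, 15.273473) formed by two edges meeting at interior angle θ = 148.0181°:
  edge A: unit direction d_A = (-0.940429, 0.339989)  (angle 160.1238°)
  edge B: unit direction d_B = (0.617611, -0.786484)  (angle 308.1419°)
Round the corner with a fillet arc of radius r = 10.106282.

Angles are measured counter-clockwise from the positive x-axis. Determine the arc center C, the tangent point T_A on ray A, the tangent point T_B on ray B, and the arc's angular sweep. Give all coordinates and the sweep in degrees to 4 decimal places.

center=(1.4803,6.7539) T_A=(4.9164,16.2581) T_B=(9.4288,12.9957) sweep=31.9819

bisector direction at 234.1329° = (-0.585908,-0.810378)
center distance |VC| = r/sin(θ/2) = 10.106282/sin(74.0091°) = 10.513083
C = V + |VC|·bis = (1.4803,6.7539)
T_A = V + ((C−V)·d_A)·d_A = V + 2.8962·d_A = (4.9164,16.2581)
T_B = V + ((C−V)·d_B)·d_B = V + 2.8962·d_B = (9.4288,12.9957)
sweep = 180° − θ = 31.9819°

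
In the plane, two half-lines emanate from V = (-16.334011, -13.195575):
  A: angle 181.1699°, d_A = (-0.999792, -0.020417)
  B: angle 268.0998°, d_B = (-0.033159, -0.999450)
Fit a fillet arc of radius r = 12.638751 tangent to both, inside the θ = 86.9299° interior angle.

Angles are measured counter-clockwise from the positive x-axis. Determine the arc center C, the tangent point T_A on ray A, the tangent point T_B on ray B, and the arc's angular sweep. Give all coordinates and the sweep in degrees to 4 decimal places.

bisector direction at 224.6349° = (-0.711599,-0.702586)
center distance |VC| = r/sin(θ/2) = 12.638751/sin(43.4650°) = 18.372662
C = V + |VC|·bis = (-29.4080,-26.1040)
T_A = V + ((C−V)·d_A)·d_A = V + 13.3348·d_A = (-29.6660,-13.4678)
T_B = V + ((C−V)·d_B)·d_B = V + 13.3348·d_B = (-16.7762,-26.5230)
sweep = 180° − θ = 93.0701°

center=(-29.4080,-26.1040) T_A=(-29.6660,-13.4678) T_B=(-16.7762,-26.5230) sweep=93.0701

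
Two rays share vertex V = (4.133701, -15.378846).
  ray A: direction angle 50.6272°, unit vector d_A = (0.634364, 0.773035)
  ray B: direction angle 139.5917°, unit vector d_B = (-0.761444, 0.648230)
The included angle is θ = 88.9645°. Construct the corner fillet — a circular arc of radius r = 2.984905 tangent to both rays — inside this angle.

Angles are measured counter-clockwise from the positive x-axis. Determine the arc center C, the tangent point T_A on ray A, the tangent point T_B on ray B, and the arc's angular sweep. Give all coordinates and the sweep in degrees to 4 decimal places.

center=(3.7543,-11.1358) T_A=(6.0618,-13.0293) T_B=(1.8194,-13.4087) sweep=91.0355

bisector direction at 95.1094° = (-0.089059,0.996026)
center distance |VC| = r/sin(θ/2) = 2.984905/sin(44.4823°) = 4.259961
C = V + |VC|·bis = (3.7543,-11.1358)
T_A = V + ((C−V)·d_A)·d_A = V + 3.0393·d_A = (6.0618,-13.0293)
T_B = V + ((C−V)·d_B)·d_B = V + 3.0393·d_B = (1.8194,-13.4087)
sweep = 180° − θ = 91.0355°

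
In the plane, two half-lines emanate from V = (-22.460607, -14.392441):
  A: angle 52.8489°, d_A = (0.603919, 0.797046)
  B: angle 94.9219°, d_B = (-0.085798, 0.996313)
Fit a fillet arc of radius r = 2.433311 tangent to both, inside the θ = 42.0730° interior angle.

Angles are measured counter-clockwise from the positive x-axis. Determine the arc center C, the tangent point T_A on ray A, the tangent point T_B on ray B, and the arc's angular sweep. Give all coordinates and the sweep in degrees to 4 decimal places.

bisector direction at 73.8854° = (0.277559,0.960708)
center distance |VC| = r/sin(θ/2) = 2.433311/sin(21.0365°) = 6.778731
C = V + |VC|·bis = (-20.5791,-7.8801)
T_A = V + ((C−V)·d_A)·d_A = V + 6.3269·d_A = (-18.6396,-9.3496)
T_B = V + ((C−V)·d_B)·d_B = V + 6.3269·d_B = (-23.0034,-8.0888)
sweep = 180° − θ = 137.9270°

center=(-20.5791,-7.8801) T_A=(-18.6396,-9.3496) T_B=(-23.0034,-8.0888) sweep=137.9270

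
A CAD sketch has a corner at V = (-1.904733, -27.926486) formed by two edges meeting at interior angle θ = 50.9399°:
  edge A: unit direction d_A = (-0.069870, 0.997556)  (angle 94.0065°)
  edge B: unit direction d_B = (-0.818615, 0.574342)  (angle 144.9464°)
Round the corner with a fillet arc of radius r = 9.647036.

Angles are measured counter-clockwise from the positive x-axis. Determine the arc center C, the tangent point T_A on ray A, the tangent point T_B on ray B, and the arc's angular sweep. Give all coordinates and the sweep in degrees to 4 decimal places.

center=(-12.9432,-8.3973) T_A=(-3.3198,-7.7232) T_B=(-18.4839,-16.2945) sweep=129.0601

bisector direction at 119.4764° = (-0.492066,0.870558)
center distance |VC| = r/sin(θ/2) = 9.647036/sin(25.4700°) = 22.433003
C = V + |VC|·bis = (-12.9432,-8.3973)
T_A = V + ((C−V)·d_A)·d_A = V + 20.2528·d_A = (-3.3198,-7.7232)
T_B = V + ((C−V)·d_B)·d_B = V + 20.2528·d_B = (-18.4839,-16.2945)
sweep = 180° − θ = 129.0601°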